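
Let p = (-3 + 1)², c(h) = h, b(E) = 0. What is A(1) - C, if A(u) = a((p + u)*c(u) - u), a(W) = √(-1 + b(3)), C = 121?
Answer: -121 + I ≈ -121.0 + 1.0*I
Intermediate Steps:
p = 4 (p = (-2)² = 4)
a(W) = I (a(W) = √(-1 + 0) = √(-1) = I)
A(u) = I
A(1) - C = I - 1*121 = I - 121 = -121 + I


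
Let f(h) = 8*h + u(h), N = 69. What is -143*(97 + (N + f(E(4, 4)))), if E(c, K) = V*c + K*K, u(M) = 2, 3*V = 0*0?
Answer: -42328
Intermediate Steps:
V = 0 (V = (0*0)/3 = (⅓)*0 = 0)
E(c, K) = K² (E(c, K) = 0*c + K*K = 0 + K² = K²)
f(h) = 2 + 8*h (f(h) = 8*h + 2 = 2 + 8*h)
-143*(97 + (N + f(E(4, 4)))) = -143*(97 + (69 + (2 + 8*4²))) = -143*(97 + (69 + (2 + 8*16))) = -143*(97 + (69 + (2 + 128))) = -143*(97 + (69 + 130)) = -143*(97 + 199) = -143*296 = -42328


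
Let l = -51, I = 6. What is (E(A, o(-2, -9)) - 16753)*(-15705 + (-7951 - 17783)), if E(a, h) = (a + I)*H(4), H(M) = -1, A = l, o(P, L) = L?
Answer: 692362812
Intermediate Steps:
A = -51
E(a, h) = -6 - a (E(a, h) = (a + 6)*(-1) = (6 + a)*(-1) = -6 - a)
(E(A, o(-2, -9)) - 16753)*(-15705 + (-7951 - 17783)) = ((-6 - 1*(-51)) - 16753)*(-15705 + (-7951 - 17783)) = ((-6 + 51) - 16753)*(-15705 - 25734) = (45 - 16753)*(-41439) = -16708*(-41439) = 692362812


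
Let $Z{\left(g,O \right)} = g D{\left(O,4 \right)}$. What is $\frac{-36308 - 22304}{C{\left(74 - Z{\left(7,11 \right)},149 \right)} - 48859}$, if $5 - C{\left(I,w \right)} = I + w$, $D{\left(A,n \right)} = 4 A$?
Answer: $\frac{58612}{48769} \approx 1.2018$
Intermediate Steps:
$Z{\left(g,O \right)} = 4 O g$ ($Z{\left(g,O \right)} = g 4 O = 4 O g$)
$C{\left(I,w \right)} = 5 - I - w$ ($C{\left(I,w \right)} = 5 - \left(I + w\right) = 5 - I - w$)
$\frac{-36308 - 22304}{C{\left(74 - Z{\left(7,11 \right)},149 \right)} - 48859} = \frac{-36308 - 22304}{\left(5 - \left(74 - 4 \cdot 11 \cdot 7\right) - 149\right) - 48859} = - \frac{58612}{\left(5 - \left(74 - 308\right) - 149\right) - 48859} = - \frac{58612}{\left(5 - -234 - 149\right) - 48859} = - \frac{58612}{\left(5 + 234 - 149\right) - 48859} = - \frac{58612}{90 - 48859} = - \frac{58612}{-48769} = \left(-58612\right) \left(- \frac{1}{48769}\right) = \frac{58612}{48769}$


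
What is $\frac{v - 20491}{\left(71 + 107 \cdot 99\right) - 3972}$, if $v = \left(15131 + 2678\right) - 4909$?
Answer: $- \frac{7591}{6692} \approx -1.1343$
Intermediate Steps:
$v = 12900$ ($v = 17809 - 4909 = 12900$)
$\frac{v - 20491}{\left(71 + 107 \cdot 99\right) - 3972} = \frac{12900 - 20491}{\left(71 + 107 \cdot 99\right) - 3972} = - \frac{7591}{\left(71 + 10593\right) - 3972} = - \frac{7591}{10664 - 3972} = - \frac{7591}{6692}$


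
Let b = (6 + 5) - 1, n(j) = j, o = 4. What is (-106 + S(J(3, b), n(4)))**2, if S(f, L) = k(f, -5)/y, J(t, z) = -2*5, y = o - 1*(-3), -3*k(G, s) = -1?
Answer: 4950625/441 ≈ 11226.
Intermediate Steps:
k(G, s) = 1/3 (k(G, s) = -1/3*(-1) = 1/3)
y = 7 (y = 4 - 1*(-3) = 4 + 3 = 7)
b = 10 (b = 11 - 1 = 10)
J(t, z) = -10
S(f, L) = 1/21 (S(f, L) = (1/3)/7 = (1/3)*(1/7) = 1/21)
(-106 + S(J(3, b), n(4)))**2 = (-106 + 1/21)**2 = (-2225/21)**2 = 4950625/441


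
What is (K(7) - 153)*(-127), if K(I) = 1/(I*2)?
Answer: 271907/14 ≈ 19422.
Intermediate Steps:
K(I) = 1/(2*I)
(K(7) - 153)*(-127) = ((½)/7 - 153)*(-127) = ((½)*(⅐) - 153)*(-127) = (1/14 - 153)*(-127) = -2141/14*(-127) = 271907/14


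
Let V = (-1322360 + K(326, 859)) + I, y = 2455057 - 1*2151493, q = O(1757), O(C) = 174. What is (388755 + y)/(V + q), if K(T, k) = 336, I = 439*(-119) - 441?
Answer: -692319/1374532 ≈ -0.50368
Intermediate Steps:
I = -52682 (I = -52241 - 441 = -52682)
q = 174
y = 303564 (y = 2455057 - 2151493 = 303564)
V = -1374706 (V = (-1322360 + 336) - 52682 = -1322024 - 52682 = -1374706)
(388755 + y)/(V + q) = (388755 + 303564)/(-1374706 + 174) = 692319/(-1374532) = 692319*(-1/1374532) = -692319/1374532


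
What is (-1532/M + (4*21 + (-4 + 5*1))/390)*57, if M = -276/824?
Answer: 155909877/598 ≈ 2.6072e+5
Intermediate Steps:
M = -69/206 (M = -276*1/824 = -69/206 ≈ -0.33495)
(-1532/M + (4*21 + (-4 + 5*1))/390)*57 = (-1532/(-69/206) + (4*21 + (-4 + 5*1))/390)*57 = (-1532*(-206/69) + (84 + (-4 + 5))*(1/390))*57 = (315592/69 + (84 + 1)*(1/390))*57 = (315592/69 + 85*(1/390))*57 = (315592/69 + 17/78)*57 = (2735261/598)*57 = 155909877/598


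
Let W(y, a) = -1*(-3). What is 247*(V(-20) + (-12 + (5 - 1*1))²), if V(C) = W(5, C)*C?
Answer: 988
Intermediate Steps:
W(y, a) = 3
V(C) = 3*C
247*(V(-20) + (-12 + (5 - 1*1))²) = 247*(3*(-20) + (-12 + (5 - 1*1))²) = 247*(-60 + (-12 + (5 - 1))²) = 247*(-60 + (-12 + 4)²) = 247*(-60 + (-8)²) = 247*(-60 + 64) = 247*4 = 988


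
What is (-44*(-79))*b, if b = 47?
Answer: 163372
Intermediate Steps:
(-44*(-79))*b = -44*(-79)*47 = 3476*47 = 163372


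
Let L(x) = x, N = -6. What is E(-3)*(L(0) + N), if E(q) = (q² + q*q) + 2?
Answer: -120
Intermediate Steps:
E(q) = 2 + 2*q² (E(q) = (q² + q²) + 2 = 2*q² + 2 = 2 + 2*q²)
E(-3)*(L(0) + N) = (2 + 2*(-3)²)*(0 - 6) = (2 + 2*9)*(-6) = (2 + 18)*(-6) = 20*(-6) = -120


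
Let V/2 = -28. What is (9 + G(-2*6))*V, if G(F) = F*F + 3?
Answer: -8736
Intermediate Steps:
V = -56 (V = 2*(-28) = -56)
G(F) = 3 + F² (G(F) = F² + 3 = 3 + F²)
(9 + G(-2*6))*V = (9 + (3 + (-2*6)²))*(-56) = (9 + (3 + (-12)²))*(-56) = (9 + (3 + 144))*(-56) = (9 + 147)*(-56) = 156*(-56) = -8736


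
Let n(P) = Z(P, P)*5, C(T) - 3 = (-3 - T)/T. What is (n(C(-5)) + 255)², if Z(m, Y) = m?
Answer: 71824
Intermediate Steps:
C(T) = 3 + (-3 - T)/T
n(P) = 5*P (n(P) = P*5 = 5*P)
(n(C(-5)) + 255)² = (5*(2 - 3/(-5)) + 255)² = (5*(2 - 3*(-⅕)) + 255)² = (5*(2 + ⅗) + 255)² = (5*(13/5) + 255)² = (13 + 255)² = 268² = 71824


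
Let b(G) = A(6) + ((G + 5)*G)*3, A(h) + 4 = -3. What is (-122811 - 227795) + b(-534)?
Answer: 496845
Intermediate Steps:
A(h) = -7 (A(h) = -4 - 3 = -7)
b(G) = -7 + 3*G*(5 + G) (b(G) = -7 + ((G + 5)*G)*3 = -7 + ((5 + G)*G)*3 = -7 + (G*(5 + G))*3 = -7 + 3*G*(5 + G))
(-122811 - 227795) + b(-534) = (-122811 - 227795) + (-7 + 3*(-534)**2 + 15*(-534)) = -350606 + (-7 + 3*285156 - 8010) = -350606 + (-7 + 855468 - 8010) = -350606 + 847451 = 496845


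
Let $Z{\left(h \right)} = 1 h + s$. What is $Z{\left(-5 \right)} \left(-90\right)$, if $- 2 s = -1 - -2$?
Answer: $495$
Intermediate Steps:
$s = - \frac{1}{2}$ ($s = - \frac{-1 - -2}{2} = - \frac{-1 + 2}{2} = \left(- \frac{1}{2}\right) 1 = - \frac{1}{2} \approx -0.5$)
$Z{\left(h \right)} = - \frac{1}{2} + h$ ($Z{\left(h \right)} = 1 h - \frac{1}{2} = h - \frac{1}{2} = - \frac{1}{2} + h$)
$Z{\left(-5 \right)} \left(-90\right) = \left(- \frac{1}{2} - 5\right) \left(-90\right) = \left(- \frac{11}{2}\right) \left(-90\right) = 495$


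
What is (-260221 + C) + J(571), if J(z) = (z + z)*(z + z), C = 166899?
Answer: 1210842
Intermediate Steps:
J(z) = 4*z**2 (J(z) = (2*z)*(2*z) = 4*z**2)
(-260221 + C) + J(571) = (-260221 + 166899) + 4*571**2 = -93322 + 4*326041 = -93322 + 1304164 = 1210842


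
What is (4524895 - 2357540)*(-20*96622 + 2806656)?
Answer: 1894736418680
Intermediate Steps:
(4524895 - 2357540)*(-20*96622 + 2806656) = 2167355*(-1932440 + 2806656) = 2167355*874216 = 1894736418680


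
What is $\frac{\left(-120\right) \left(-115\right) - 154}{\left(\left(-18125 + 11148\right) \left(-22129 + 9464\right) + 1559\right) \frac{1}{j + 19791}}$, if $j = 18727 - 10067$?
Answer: $\frac{8440051}{1920984} \approx 4.3936$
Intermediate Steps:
$j = 8660$
$\frac{\left(-120\right) \left(-115\right) - 154}{\left(\left(-18125 + 11148\right) \left(-22129 + 9464\right) + 1559\right) \frac{1}{j + 19791}} = \frac{\left(-120\right) \left(-115\right) - 154}{\left(\left(-18125 + 11148\right) \left(-22129 + 9464\right) + 1559\right) \frac{1}{8660 + 19791}} = \frac{13800 - 154}{\left(\left(-6977\right) \left(-12665\right) + 1559\right) \frac{1}{28451}} = \frac{13646}{\left(88363705 + 1559\right) \frac{1}{28451}} = \frac{13646}{88365264 \cdot \frac{1}{28451}} = \frac{13646}{\frac{3841968}{1237}} = 13646 \cdot \frac{1237}{3841968} = \frac{8440051}{1920984}$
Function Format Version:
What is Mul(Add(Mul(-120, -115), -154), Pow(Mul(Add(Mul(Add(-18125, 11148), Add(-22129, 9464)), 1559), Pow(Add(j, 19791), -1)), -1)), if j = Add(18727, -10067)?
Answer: Rational(8440051, 1920984) ≈ 4.3936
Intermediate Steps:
j = 8660
Mul(Add(Mul(-120, -115), -154), Pow(Mul(Add(Mul(Add(-18125, 11148), Add(-22129, 9464)), 1559), Pow(Add(j, 19791), -1)), -1)) = Mul(Add(Mul(-120, -115), -154), Pow(Mul(Add(Mul(Add(-18125, 11148), Add(-22129, 9464)), 1559), Pow(Add(8660, 19791), -1)), -1)) = Mul(Add(13800, -154), Pow(Mul(Add(Mul(-6977, -12665), 1559), Pow(28451, -1)), -1)) = Mul(13646, Pow(Mul(Add(88363705, 1559), Rational(1, 28451)), -1)) = Mul(13646, Pow(Mul(88365264, Rational(1, 28451)), -1)) = Mul(13646, Pow(Rational(3841968, 1237), -1)) = Mul(13646, Rational(1237, 3841968)) = Rational(8440051, 1920984)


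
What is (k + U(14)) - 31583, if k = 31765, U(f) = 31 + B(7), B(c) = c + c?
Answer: 227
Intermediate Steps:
B(c) = 2*c
U(f) = 45 (U(f) = 31 + 2*7 = 31 + 14 = 45)
(k + U(14)) - 31583 = (31765 + 45) - 31583 = 31810 - 31583 = 227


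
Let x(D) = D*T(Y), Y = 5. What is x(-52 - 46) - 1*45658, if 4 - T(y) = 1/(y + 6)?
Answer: -506452/11 ≈ -46041.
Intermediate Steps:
T(y) = 4 - 1/(6 + y) (T(y) = 4 - 1/(y + 6) = 4 - 1/(6 + y))
x(D) = 43*D/11 (x(D) = D*((23 + 4*5)/(6 + 5)) = D*((23 + 20)/11) = D*((1/11)*43) = D*(43/11) = 43*D/11)
x(-52 - 46) - 1*45658 = 43*(-52 - 46)/11 - 1*45658 = (43/11)*(-98) - 45658 = -4214/11 - 45658 = -506452/11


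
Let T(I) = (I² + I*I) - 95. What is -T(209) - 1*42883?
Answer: -130150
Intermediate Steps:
T(I) = -95 + 2*I² (T(I) = (I² + I²) - 95 = 2*I² - 95 = -95 + 2*I²)
-T(209) - 1*42883 = -(-95 + 2*209²) - 1*42883 = -(-95 + 2*43681) - 42883 = -(-95 + 87362) - 42883 = -1*87267 - 42883 = -87267 - 42883 = -130150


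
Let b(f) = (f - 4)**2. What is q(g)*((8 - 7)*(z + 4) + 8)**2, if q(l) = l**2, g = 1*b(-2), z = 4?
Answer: 331776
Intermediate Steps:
b(f) = (-4 + f)**2
g = 36 (g = 1*(-4 - 2)**2 = 1*(-6)**2 = 1*36 = 36)
q(g)*((8 - 7)*(z + 4) + 8)**2 = 36**2*((8 - 7)*(4 + 4) + 8)**2 = 1296*(1*8 + 8)**2 = 1296*(8 + 8)**2 = 1296*16**2 = 1296*256 = 331776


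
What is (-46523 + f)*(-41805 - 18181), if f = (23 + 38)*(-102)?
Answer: 3163961570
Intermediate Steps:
f = -6222 (f = 61*(-102) = -6222)
(-46523 + f)*(-41805 - 18181) = (-46523 - 6222)*(-41805 - 18181) = -52745*(-59986) = 3163961570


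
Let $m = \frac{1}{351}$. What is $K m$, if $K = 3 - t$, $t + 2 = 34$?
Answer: $- \frac{29}{351} \approx -0.082621$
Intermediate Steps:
$t = 32$ ($t = -2 + 34 = 32$)
$K = -29$ ($K = 3 - 32 = -29$)
$m = \frac{1}{351} \approx 0.002849$
$K m = \left(-29\right) \frac{1}{351} = - \frac{29}{351}$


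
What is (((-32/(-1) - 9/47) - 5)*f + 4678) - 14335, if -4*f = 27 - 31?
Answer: -452619/47 ≈ -9630.2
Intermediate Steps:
f = 1 (f = -(27 - 31)/4 = -¼*(-4) = 1)
(((-32/(-1) - 9/47) - 5)*f + 4678) - 14335 = (((-32/(-1) - 9/47) - 5)*1 + 4678) - 14335 = (((-32*(-1) - 9*1/47) - 5)*1 + 4678) - 14335 = (((32 - 9/47) - 5)*1 + 4678) - 14335 = ((1495/47 - 5)*1 + 4678) - 14335 = ((1260/47)*1 + 4678) - 14335 = (1260/47 + 4678) - 14335 = 221126/47 - 14335 = -452619/47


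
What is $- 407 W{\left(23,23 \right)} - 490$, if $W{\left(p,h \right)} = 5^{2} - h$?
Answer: $-1304$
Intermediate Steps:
$W{\left(p,h \right)} = 25 - h$
$- 407 W{\left(23,23 \right)} - 490 = - 407 \left(25 - 23\right) - 490 = \left(-407\right) 2 - 490 = -814 - 490 = -1304$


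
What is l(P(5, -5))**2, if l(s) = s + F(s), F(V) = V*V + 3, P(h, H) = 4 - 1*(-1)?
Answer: 1089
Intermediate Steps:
P(h, H) = 5 (P(h, H) = 4 + 1 = 5)
F(V) = 3 + V**2 (F(V) = V**2 + 3 = 3 + V**2)
l(s) = 3 + s + s**2 (l(s) = s + (3 + s**2) = 3 + s + s**2)
l(P(5, -5))**2 = (3 + 5 + 5**2)**2 = (3 + 5 + 25)**2 = 33**2 = 1089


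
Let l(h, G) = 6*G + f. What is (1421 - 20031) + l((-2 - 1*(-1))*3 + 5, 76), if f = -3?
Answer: -18157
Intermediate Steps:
l(h, G) = -3 + 6*G (l(h, G) = 6*G - 3 = -3 + 6*G)
(1421 - 20031) + l((-2 - 1*(-1))*3 + 5, 76) = (1421 - 20031) + (-3 + 6*76) = -18610 + (-3 + 456) = -18610 + 453 = -18157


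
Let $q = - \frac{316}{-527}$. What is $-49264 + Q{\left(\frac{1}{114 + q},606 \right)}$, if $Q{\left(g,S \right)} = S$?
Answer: $-48658$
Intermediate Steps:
$q = \frac{316}{527}$ ($q = \left(-316\right) \left(- \frac{1}{527}\right) = \frac{316}{527} \approx 0.59962$)
$-49264 + Q{\left(\frac{1}{114 + q},606 \right)} = -49264 + 606 = -48658$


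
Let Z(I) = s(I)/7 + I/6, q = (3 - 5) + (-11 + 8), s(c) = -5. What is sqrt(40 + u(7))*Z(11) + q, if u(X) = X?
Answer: -5 + 47*sqrt(47)/42 ≈ 2.6718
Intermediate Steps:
q = -5 (q = -2 - 3 = -5)
Z(I) = -5/7 + I/6
sqrt(40 + u(7))*Z(11) + q = sqrt(40 + 7)*(-5/7 + (1/6)*11) - 5 = sqrt(47)*(-5/7 + 11/6) - 5 = sqrt(47)*(47/42) - 5 = 47*sqrt(47)/42 - 5 = -5 + 47*sqrt(47)/42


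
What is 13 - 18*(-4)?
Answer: 85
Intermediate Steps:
13 - 18*(-4) = 13 - 3*(-24) = 13 + 72 = 85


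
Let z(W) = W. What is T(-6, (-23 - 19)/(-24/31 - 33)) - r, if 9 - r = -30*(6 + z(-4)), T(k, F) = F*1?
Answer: -23647/349 ≈ -67.756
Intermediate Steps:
T(k, F) = F
r = 69 (r = 9 - (-30)*(6 - 4) = 9 - (-30)*2 = 9 - 1*(-60) = 9 + 60 = 69)
T(-6, (-23 - 19)/(-24/31 - 33)) - r = (-23 - 19)/(-24/31 - 33) - 1*69 = -42/(-24*1/31 - 33) - 69 = -42/(-24/31 - 33) - 69 = -42/(-1047/31) - 69 = -42*(-31/1047) - 69 = 434/349 - 69 = -23647/349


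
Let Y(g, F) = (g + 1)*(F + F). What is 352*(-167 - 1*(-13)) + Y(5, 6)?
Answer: -54136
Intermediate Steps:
Y(g, F) = 2*F*(1 + g) (Y(g, F) = (1 + g)*(2*F) = 2*F*(1 + g))
352*(-167 - 1*(-13)) + Y(5, 6) = 352*(-167 - 1*(-13)) + 2*6*(1 + 5) = 352*(-167 + 13) + 2*6*6 = 352*(-154) + 72 = -54208 + 72 = -54136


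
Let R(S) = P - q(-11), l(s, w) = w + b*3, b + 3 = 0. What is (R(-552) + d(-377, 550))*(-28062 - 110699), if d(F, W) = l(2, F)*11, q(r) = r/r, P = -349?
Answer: 637745556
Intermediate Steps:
b = -3 (b = -3 + 0 = -3)
l(s, w) = -9 + w (l(s, w) = w - 3*3 = w - 9 = -9 + w)
q(r) = 1
d(F, W) = -99 + 11*F (d(F, W) = (-9 + F)*11 = -99 + 11*F)
R(S) = -350 (R(S) = -349 - 1*1 = -349 - 1 = -350)
(R(-552) + d(-377, 550))*(-28062 - 110699) = (-350 + (-99 + 11*(-377)))*(-28062 - 110699) = (-350 + (-99 - 4147))*(-138761) = (-350 - 4246)*(-138761) = -4596*(-138761) = 637745556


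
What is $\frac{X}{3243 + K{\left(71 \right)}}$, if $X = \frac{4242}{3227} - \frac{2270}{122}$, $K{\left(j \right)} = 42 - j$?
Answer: $- \frac{486269}{90380894} \approx -0.0053802$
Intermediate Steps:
$X = - \frac{486269}{28121}$ ($X = 4242 \cdot \frac{1}{3227} - \frac{1135}{61} = \frac{606}{461} - \frac{1135}{61} = - \frac{486269}{28121} \approx -17.292$)
$\frac{X}{3243 + K{\left(71 \right)}} = - \frac{486269}{28121 \left(3243 + \left(42 - 71\right)\right)} = - \frac{486269}{28121 \left(3243 - 29\right)} = - \frac{486269}{28121 \cdot 3214} = \left(- \frac{486269}{28121}\right) \frac{1}{3214} = - \frac{486269}{90380894}$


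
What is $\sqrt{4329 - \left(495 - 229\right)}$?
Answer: $\sqrt{4063} \approx 63.742$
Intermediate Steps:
$\sqrt{4329 - \left(495 - 229\right)} = \sqrt{4329 - 266} = \sqrt{4063}$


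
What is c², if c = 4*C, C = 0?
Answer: 0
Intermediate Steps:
c = 0 (c = 4*0 = 0)
c² = 0² = 0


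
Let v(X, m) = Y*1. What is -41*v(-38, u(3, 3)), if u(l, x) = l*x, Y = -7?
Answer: 287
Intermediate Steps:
v(X, m) = -7 (v(X, m) = -7*1 = -7)
-41*v(-38, u(3, 3)) = -41*(-7) = 287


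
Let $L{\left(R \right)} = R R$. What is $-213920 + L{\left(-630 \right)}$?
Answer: $182980$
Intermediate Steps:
$L{\left(R \right)} = R^{2}$
$-213920 + L{\left(-630 \right)} = -213920 + \left(-630\right)^{2} = -213920 + 396900 = 182980$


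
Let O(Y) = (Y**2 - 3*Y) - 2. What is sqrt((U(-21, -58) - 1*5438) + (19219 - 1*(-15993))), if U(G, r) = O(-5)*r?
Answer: sqrt(27570) ≈ 166.04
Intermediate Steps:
O(Y) = -2 + Y**2 - 3*Y
U(G, r) = 38*r (U(G, r) = (-2 + (-5)**2 - 3*(-5))*r = (-2 + 25 + 15)*r = 38*r)
sqrt((U(-21, -58) - 1*5438) + (19219 - 1*(-15993))) = sqrt((38*(-58) - 1*5438) + (19219 - 1*(-15993))) = sqrt((-2204 - 5438) + (19219 + 15993)) = sqrt(-7642 + 35212) = sqrt(27570)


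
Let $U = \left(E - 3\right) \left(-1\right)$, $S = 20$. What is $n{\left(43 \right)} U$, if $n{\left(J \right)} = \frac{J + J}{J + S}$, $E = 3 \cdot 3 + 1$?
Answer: $- \frac{86}{9} \approx -9.5556$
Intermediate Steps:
$E = 10$ ($E = 9 + 1 = 10$)
$n{\left(J \right)} = \frac{2 J}{20 + J}$ ($n{\left(J \right)} = \frac{J + J}{J + 20} = \frac{2 J}{20 + J}$)
$U = -7$ ($U = \left(10 - 3\right) \left(-1\right) = 7 \left(-1\right) = -7$)
$n{\left(43 \right)} U = 2 \cdot 43 \frac{1}{20 + 43} \left(-7\right) = 2 \cdot 43 \cdot \frac{1}{63} \left(-7\right) = \frac{86}{63} \left(-7\right) = - \frac{86}{9}$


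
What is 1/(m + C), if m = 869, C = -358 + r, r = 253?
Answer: 1/764 ≈ 0.0013089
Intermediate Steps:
C = -105 (C = -358 + 253 = -105)
1/(m + C) = 1/(869 - 105) = 1/764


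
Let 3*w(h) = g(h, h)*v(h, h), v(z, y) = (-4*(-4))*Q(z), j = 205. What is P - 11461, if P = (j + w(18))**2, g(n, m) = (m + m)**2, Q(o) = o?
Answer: 15530382180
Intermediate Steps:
g(n, m) = 4*m**2 (g(n, m) = (2*m)**2 = 4*m**2)
v(z, y) = 16*z (v(z, y) = (-4*(-4))*z = 16*z)
w(h) = 64*h**3/3 (w(h) = ((4*h**2)*(16*h))/3 = (64*h**3)/3 = 64*h**3/3)
P = 15530393641 (P = (205 + (64/3)*18**3)**2 = (205 + (64/3)*5832)**2 = (205 + 124416)**2 = 124621**2 = 15530393641)
P - 11461 = 15530393641 - 11461 = 15530382180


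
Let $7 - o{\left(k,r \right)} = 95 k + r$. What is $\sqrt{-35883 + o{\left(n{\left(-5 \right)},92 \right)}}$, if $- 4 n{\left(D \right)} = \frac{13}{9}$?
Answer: $\frac{i \sqrt{1293613}}{6} \approx 189.56 i$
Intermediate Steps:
$n{\left(D \right)} = - \frac{13}{36}$ ($n{\left(D \right)} = - \frac{13 \cdot \frac{1}{9}}{4} = \left(- \frac{1}{4}\right) \frac{13}{9} = - \frac{13}{36}$)
$o{\left(k,r \right)} = 7 - r - 95 k$ ($o{\left(k,r \right)} = 7 - \left(95 k + r\right) = 7 - \left(r + 95 k\right) = 7 - r - 95 k$)
$\sqrt{-35883 + o{\left(n{\left(-5 \right)},92 \right)}} = \sqrt{-35883 - \frac{1825}{36}} = \sqrt{- \frac{1293613}{36}} = \frac{i \sqrt{1293613}}{6}$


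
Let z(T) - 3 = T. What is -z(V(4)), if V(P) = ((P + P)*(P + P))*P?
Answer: -259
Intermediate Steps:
V(P) = 4*P**3 (V(P) = ((2*P)*(2*P))*P = (4*P**2)*P = 4*P**3)
z(T) = 3 + T
-z(V(4)) = -(3 + 4*4**3) = -(3 + 4*64) = -(3 + 256) = -1*259 = -259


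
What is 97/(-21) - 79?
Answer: -1756/21 ≈ -83.619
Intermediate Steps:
97/(-21) - 79 = 97*(-1/21) - 79 = -97/21 - 79 = -1756/21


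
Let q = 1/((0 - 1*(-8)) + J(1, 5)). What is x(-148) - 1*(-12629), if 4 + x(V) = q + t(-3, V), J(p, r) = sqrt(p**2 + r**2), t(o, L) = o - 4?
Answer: 239746/19 - sqrt(26)/38 ≈ 12618.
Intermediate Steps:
t(o, L) = -4 + o
q = 1/(8 + sqrt(26)) (q = 1/((0 - 1*(-8)) + sqrt(1**2 + 5**2)) = 1/((0 + 8) + sqrt(1 + 25)) = 1/(8 + sqrt(26)) ≈ 0.076342)
x(V) = -205/19 - sqrt(26)/38 (x(V) = -4 + ((4/19 - sqrt(26)/38) + (-4 - 3)) = -4 + ((4/19 - sqrt(26)/38) - 7) = -4 + (-129/19 - sqrt(26)/38) = -205/19 - sqrt(26)/38)
x(-148) - 1*(-12629) = (-205/19 - sqrt(26)/38) - 1*(-12629) = (-205/19 - sqrt(26)/38) + 12629 = 239746/19 - sqrt(26)/38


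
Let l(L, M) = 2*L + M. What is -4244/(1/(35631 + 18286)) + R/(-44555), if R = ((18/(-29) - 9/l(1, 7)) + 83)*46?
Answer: -59132404156124/258419 ≈ -2.2882e+8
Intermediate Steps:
l(L, M) = M + 2*L
R = 108560/29 (R = ((18/(-29) - 9/(7 + 2*1)) + 83)*46 = ((18*(-1/29) - 9/(7 + 2)) + 83)*46 = ((-18/29 - 9/9) + 83)*46 = ((-18/29 - 9*⅑) + 83)*46 = ((-18/29 - 1) + 83)*46 = (-47/29 + 83)*46 = (2360/29)*46 = 108560/29 ≈ 3743.4)
-4244/(1/(35631 + 18286)) + R/(-44555) = -4244/(1/(35631 + 18286)) + (108560/29)/(-44555) = -4244/(1/53917) + (108560/29)*(-1/44555) = -4244/1/53917 - 21712/258419 = -4244*53917 - 21712/258419 = -228823748 - 21712/258419 = -59132404156124/258419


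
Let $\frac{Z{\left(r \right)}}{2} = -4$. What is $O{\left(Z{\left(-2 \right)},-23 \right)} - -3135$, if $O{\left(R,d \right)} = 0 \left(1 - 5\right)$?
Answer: $3135$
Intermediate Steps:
$Z{\left(r \right)} = -8$ ($Z{\left(r \right)} = 2 \left(-4\right) = -8$)
$O{\left(R,d \right)} = 0$ ($O{\left(R,d \right)} = 0 \left(-4\right) = 0$)
$O{\left(Z{\left(-2 \right)},-23 \right)} - -3135 = 0 - -3135 = 0 + 3135 = 3135$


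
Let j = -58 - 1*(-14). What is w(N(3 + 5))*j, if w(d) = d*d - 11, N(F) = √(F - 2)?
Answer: 220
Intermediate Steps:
j = -44 (j = -58 + 14 = -44)
N(F) = √(-2 + F)
w(d) = -11 + d² (w(d) = d² - 11 = -11 + d²)
w(N(3 + 5))*j = (-11 + (√(-2 + (3 + 5)))²)*(-44) = (-11 + (√(-2 + 8))²)*(-44) = (-11 + (√6)²)*(-44) = (-11 + 6)*(-44) = -5*(-44) = 220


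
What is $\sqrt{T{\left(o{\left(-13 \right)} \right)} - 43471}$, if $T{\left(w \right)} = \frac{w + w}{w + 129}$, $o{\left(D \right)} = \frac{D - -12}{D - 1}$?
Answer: $\frac{i \sqrt{141943635665}}{1807} \approx 208.5 i$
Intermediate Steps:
$o{\left(D \right)} = \frac{12 + D}{-1 + D}$ ($o{\left(D \right)} = \frac{D + 12}{-1 + D} = \frac{12 + D}{-1 + D}$)
$T{\left(w \right)} = \frac{2 w}{129 + w}$
$\sqrt{T{\left(o{\left(-13 \right)} \right)} - 43471} = \sqrt{\frac{2 \frac{12 - 13}{-1 - 13}}{129 + \frac{12 - 13}{-1 - 13}} - 43471} = \sqrt{\frac{2 \frac{1}{-14} \left(-1\right)}{129 + \frac{1}{-14} \left(-1\right)} - 43471} = \sqrt{\frac{2 \left(\left(- \frac{1}{14}\right) \left(-1\right)\right)}{129 - - \frac{1}{14}} - 43471} = \sqrt{2 \cdot \frac{1}{14} \frac{1}{129 + \frac{1}{14}} - 43471} = \sqrt{2 \cdot \frac{1}{14} \frac{1}{\frac{1807}{14}} - 43471} = \sqrt{2 \cdot \frac{1}{14} \cdot \frac{14}{1807} - 43471} = \sqrt{\frac{2}{1807} - 43471} = \sqrt{- \frac{78552095}{1807}} = \frac{i \sqrt{141943635665}}{1807}$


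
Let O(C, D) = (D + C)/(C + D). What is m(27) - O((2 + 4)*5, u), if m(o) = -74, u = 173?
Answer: -75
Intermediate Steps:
O(C, D) = 1 (O(C, D) = (C + D)/(C + D) = 1)
m(27) - O((2 + 4)*5, u) = -74 - 1*1 = -74 - 1 = -75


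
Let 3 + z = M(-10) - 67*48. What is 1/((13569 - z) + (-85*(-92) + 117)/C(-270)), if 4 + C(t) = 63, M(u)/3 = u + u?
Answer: 59/1001969 ≈ 5.8884e-5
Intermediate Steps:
M(u) = 6*u (M(u) = 3*(u + u) = 3*(2*u) = 6*u)
z = -3279 (z = -3 + (6*(-10) - 67*48) = -3 + (-60 - 3216) = -3 - 3276 = -3279)
C(t) = 59 (C(t) = -4 + 63 = 59)
1/((13569 - z) + (-85*(-92) + 117)/C(-270)) = 1/((13569 - 1*(-3279)) + (-85*(-92) + 117)/59) = 1/((13569 + 3279) + (7820 + 117)*(1/59)) = 1/(16848 + 7937*(1/59)) = 1/(16848 + 7937/59) = 1/(1001969/59) = 59/1001969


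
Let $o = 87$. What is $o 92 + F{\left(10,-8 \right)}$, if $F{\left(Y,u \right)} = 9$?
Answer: $8013$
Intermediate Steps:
$o 92 + F{\left(10,-8 \right)} = 87 \cdot 92 + 9 = 8004 + 9 = 8013$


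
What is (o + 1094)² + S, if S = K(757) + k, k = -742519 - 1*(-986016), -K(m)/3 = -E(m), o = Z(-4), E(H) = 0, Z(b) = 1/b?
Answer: 23036577/16 ≈ 1.4398e+6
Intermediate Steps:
o = -¼ (o = 1/(-4) = -¼ ≈ -0.25000)
K(m) = 0 (K(m) = -(-3)*0 = -3*0 = 0)
k = 243497 (k = -742519 + 986016 = 243497)
S = 243497 (S = 0 + 243497 = 243497)
(o + 1094)² + S = (-¼ + 1094)² + 243497 = (4375/4)² + 243497 = 19140625/16 + 243497 = 23036577/16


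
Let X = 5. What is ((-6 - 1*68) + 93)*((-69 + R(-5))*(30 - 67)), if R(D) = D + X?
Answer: 48507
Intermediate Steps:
R(D) = 5 + D (R(D) = D + 5 = 5 + D)
((-6 - 1*68) + 93)*((-69 + R(-5))*(30 - 67)) = ((-6 - 1*68) + 93)*((-69 + (5 - 5))*(30 - 67)) = ((-6 - 68) + 93)*((-69 + 0)*(-37)) = (-74 + 93)*(-69*(-37)) = 19*2553 = 48507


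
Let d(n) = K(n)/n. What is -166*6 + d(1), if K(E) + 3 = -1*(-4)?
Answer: -995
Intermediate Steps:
K(E) = 1 (K(E) = -3 - 1*(-4) = -3 + 4 = 1)
d(n) = 1/n
-166*6 + d(1) = -166*6 + 1/1 = -996 + 1 = -995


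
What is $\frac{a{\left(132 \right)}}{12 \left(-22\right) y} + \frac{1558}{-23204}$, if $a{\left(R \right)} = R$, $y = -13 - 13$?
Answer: $- \frac{14453}{301652} \approx -0.047913$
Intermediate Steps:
$y = -26$ ($y = -13 - 13 = -26$)
$\frac{a{\left(132 \right)}}{12 \left(-22\right) y} + \frac{1558}{-23204} = \frac{132}{12 \left(-22\right) \left(-26\right)} + \frac{1558}{-23204} = \frac{132}{\left(-264\right) \left(-26\right)} + 1558 \left(- \frac{1}{23204}\right) = \frac{132}{6864} - \frac{779}{11602} = 132 \cdot \frac{1}{6864} - \frac{779}{11602} = \frac{1}{52} - \frac{779}{11602} = - \frac{14453}{301652}$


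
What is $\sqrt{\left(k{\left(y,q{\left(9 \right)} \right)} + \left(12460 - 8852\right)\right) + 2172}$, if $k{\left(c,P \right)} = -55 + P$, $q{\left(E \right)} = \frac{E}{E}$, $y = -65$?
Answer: $\sqrt{5726} \approx 75.67$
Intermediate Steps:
$q{\left(E \right)} = 1$
$\sqrt{\left(k{\left(y,q{\left(9 \right)} \right)} + \left(12460 - 8852\right)\right) + 2172} = \sqrt{\left(\left(-55 + 1\right) + \left(12460 - 8852\right)\right) + 2172} = \sqrt{\left(-54 + \left(12460 - 8852\right)\right) + 2172} = \sqrt{\left(-54 + 3608\right) + 2172} = \sqrt{3554 + 2172} = \sqrt{5726}$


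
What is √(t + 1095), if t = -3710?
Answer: I*√2615 ≈ 51.137*I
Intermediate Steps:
√(t + 1095) = √(-3710 + 1095) = √(-2615) = I*√2615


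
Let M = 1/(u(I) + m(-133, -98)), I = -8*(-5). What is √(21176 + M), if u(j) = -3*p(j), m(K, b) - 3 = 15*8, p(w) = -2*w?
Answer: √23060667/33 ≈ 145.52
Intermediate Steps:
m(K, b) = 123 (m(K, b) = 3 + 15*8 = 3 + 120 = 123)
I = 40
u(j) = 6*j (u(j) = -(-6)*j = 6*j)
M = 1/363 (M = 1/(6*40 + 123) = 1/(240 + 123) = 1/363 ≈ 0.0027548)
√(21176 + M) = √(21176 + 1/363) = √(7686889/363) = √23060667/33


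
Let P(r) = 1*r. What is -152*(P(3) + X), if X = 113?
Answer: -17632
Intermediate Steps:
P(r) = r
-152*(P(3) + X) = -152*(3 + 113) = -152*116 = -17632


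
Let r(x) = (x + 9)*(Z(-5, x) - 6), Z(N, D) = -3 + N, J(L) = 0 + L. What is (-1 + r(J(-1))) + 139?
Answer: 26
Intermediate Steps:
J(L) = L
r(x) = -126 - 14*x (r(x) = (x + 9)*((-3 - 5) - 6) = (9 + x)*(-8 - 6) = (9 + x)*(-14) = -126 - 14*x)
(-1 + r(J(-1))) + 139 = (-1 + (-126 - 14*(-1))) + 139 = (-1 + (-126 + 14)) + 139 = (-1 - 112) + 139 = -113 + 139 = 26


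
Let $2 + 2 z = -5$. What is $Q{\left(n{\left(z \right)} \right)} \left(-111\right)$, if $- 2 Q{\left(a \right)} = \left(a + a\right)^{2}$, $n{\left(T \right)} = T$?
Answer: $\frac{5439}{2} \approx 2719.5$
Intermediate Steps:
$z = - \frac{7}{2}$ ($z = -1 + \frac{1}{2} \left(-5\right) = -1 - \frac{5}{2} = - \frac{7}{2} \approx -3.5$)
$Q{\left(a \right)} = - 2 a^{2}$ ($Q{\left(a \right)} = - \frac{\left(a + a\right)^{2}}{2} = - \frac{\left(2 a\right)^{2}}{2} = - \frac{4 a^{2}}{2} = - 2 a^{2}$)
$Q{\left(n{\left(z \right)} \right)} \left(-111\right) = - 2 \left(- \frac{7}{2}\right)^{2} \left(-111\right) = \left(-2\right) \frac{49}{4} \left(-111\right) = \left(- \frac{49}{2}\right) \left(-111\right) = \frac{5439}{2}$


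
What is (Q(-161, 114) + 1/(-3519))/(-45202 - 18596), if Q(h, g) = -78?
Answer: 274483/224505162 ≈ 0.0012226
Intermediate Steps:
(Q(-161, 114) + 1/(-3519))/(-45202 - 18596) = (-78 + 1/(-3519))/(-45202 - 18596) = (-78 - 1/3519)/(-63798) = -274483/3519*(-1/63798) = 274483/224505162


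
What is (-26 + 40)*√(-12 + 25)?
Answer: 14*√13 ≈ 50.478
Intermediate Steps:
(-26 + 40)*√(-12 + 25) = 14*√13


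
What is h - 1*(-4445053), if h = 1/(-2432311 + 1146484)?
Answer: 5715569163830/1285827 ≈ 4.4451e+6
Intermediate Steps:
h = -1/1285827 (h = 1/(-1285827) = -1/1285827 ≈ -7.7771e-7)
h - 1*(-4445053) = -1/1285827 - 1*(-4445053) = -1/1285827 + 4445053 = 5715569163830/1285827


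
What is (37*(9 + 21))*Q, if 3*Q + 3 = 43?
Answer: 14800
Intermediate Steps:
Q = 40/3 (Q = -1 + (⅓)*43 = -1 + 43/3 = 40/3 ≈ 13.333)
(37*(9 + 21))*Q = (37*(9 + 21))*(40/3) = (37*30)*(40/3) = 1110*(40/3) = 14800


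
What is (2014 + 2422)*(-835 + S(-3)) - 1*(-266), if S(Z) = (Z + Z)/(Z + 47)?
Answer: -40748388/11 ≈ -3.7044e+6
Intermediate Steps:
S(Z) = 2*Z/(47 + Z) (S(Z) = (2*Z)/(47 + Z) = 2*Z/(47 + Z))
(2014 + 2422)*(-835 + S(-3)) - 1*(-266) = (2014 + 2422)*(-835 + 2*(-3)/(47 - 3)) - 1*(-266) = 4436*(-835 + 2*(-3)/44) + 266 = 4436*(-835 + 2*(-3)*(1/44)) + 266 = 4436*(-835 - 3/22) + 266 = 4436*(-18373/22) + 266 = -40751314/11 + 266 = -40748388/11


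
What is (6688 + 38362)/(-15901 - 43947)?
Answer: -22525/29924 ≈ -0.75274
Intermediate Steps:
(6688 + 38362)/(-15901 - 43947) = 45050/(-59848) = 45050*(-1/59848) = -22525/29924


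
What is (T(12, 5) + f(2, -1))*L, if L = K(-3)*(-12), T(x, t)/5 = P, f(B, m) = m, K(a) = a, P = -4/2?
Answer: -396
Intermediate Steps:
P = -2 (P = -4*1/2 = -2)
T(x, t) = -10 (T(x, t) = 5*(-2) = -10)
L = 36 (L = -3*(-12) = 36)
(T(12, 5) + f(2, -1))*L = (-10 - 1)*36 = -11*36 = -396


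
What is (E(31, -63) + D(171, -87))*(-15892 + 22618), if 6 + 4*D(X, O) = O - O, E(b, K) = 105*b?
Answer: 21883041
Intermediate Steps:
D(X, O) = -3/2 (D(X, O) = -3/2 + (O - O)/4 = -3/2 + (¼)*0 = -3/2 + 0 = -3/2)
(E(31, -63) + D(171, -87))*(-15892 + 22618) = (105*31 - 3/2)*(-15892 + 22618) = (3255 - 3/2)*6726 = (6507/2)*6726 = 21883041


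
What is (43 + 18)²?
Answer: 3721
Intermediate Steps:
(43 + 18)² = 61² = 3721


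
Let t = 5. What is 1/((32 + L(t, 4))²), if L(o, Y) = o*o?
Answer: 1/3249 ≈ 0.00030779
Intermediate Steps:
L(o, Y) = o²
1/((32 + L(t, 4))²) = 1/((32 + 5²)²) = 1/((32 + 25)²) = 1/(57²) = 1/3249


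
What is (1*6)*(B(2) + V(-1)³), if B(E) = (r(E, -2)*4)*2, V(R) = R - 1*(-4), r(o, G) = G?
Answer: 66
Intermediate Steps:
V(R) = 4 + R (V(R) = R + 4 = 4 + R)
B(E) = -16 (B(E) = -2*4*2 = -8*2 = -16)
(1*6)*(B(2) + V(-1)³) = (1*6)*(-16 + (4 - 1)³) = 6*(-16 + 3³) = 6*(-16 + 27) = 6*11 = 66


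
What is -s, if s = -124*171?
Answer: 21204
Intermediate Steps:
s = -21204
-s = -1*(-21204) = 21204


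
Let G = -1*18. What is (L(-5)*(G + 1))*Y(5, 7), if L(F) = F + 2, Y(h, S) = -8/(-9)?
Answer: 136/3 ≈ 45.333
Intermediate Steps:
Y(h, S) = 8/9 (Y(h, S) = -8*(-⅑) = 8/9)
G = -18
L(F) = 2 + F
(L(-5)*(G + 1))*Y(5, 7) = ((2 - 5)*(-18 + 1))*(8/9) = -3*(-17)*(8/9) = 51*(8/9) = 136/3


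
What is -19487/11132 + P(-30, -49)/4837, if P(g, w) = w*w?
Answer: -9647241/7692212 ≈ -1.2542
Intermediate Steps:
P(g, w) = w²
-19487/11132 + P(-30, -49)/4837 = -19487/11132 + (-49)²/4837 = -19487*1/11132 + 2401*(1/4837) = -19487/11132 + 343/691 = -9647241/7692212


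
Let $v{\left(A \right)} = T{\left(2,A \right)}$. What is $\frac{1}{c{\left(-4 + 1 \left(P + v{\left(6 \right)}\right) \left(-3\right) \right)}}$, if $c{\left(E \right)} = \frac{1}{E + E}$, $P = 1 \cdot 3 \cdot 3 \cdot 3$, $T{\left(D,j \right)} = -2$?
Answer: $-158$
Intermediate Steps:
$v{\left(A \right)} = -2$
$P = 27$ ($P = 1 \cdot 9 \cdot 3 = 1 \cdot 27 = 27$)
$c{\left(E \right)} = \frac{1}{2 E}$
$\frac{1}{c{\left(-4 + 1 \left(P + v{\left(6 \right)}\right) \left(-3\right) \right)}} = \frac{1}{\frac{1}{2} \frac{1}{-4 + 1 \left(27 - 2\right) \left(-3\right)}} = \frac{1}{\frac{1}{2} \frac{1}{-4 + 1 \cdot 25 \left(-3\right)}} = \frac{1}{\frac{1}{2} \frac{1}{-4 + 25 \left(-3\right)}} = \frac{1}{\frac{1}{2} \frac{1}{-4 - 75}} = \frac{1}{\frac{1}{2} \frac{1}{-79}} = \frac{1}{\frac{1}{2} \left(- \frac{1}{79}\right)} = \frac{1}{- \frac{1}{158}} = -158$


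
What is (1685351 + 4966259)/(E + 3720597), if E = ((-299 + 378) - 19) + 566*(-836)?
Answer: 6651610/3247481 ≈ 2.0482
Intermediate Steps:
E = -473116 (E = (79 - 19) - 473176 = 60 - 473176 = -473116)
(1685351 + 4966259)/(E + 3720597) = (1685351 + 4966259)/(-473116 + 3720597) = 6651610/3247481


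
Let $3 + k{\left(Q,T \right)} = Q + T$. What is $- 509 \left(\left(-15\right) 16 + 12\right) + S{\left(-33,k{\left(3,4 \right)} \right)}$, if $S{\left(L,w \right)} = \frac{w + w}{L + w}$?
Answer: $\frac{3365500}{29} \approx 1.1605 \cdot 10^{5}$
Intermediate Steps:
$k{\left(Q,T \right)} = -3 + Q + T$ ($k{\left(Q,T \right)} = -3 + \left(Q + T\right) = -3 + Q + T$)
$S{\left(L,w \right)} = \frac{2 w}{L + w}$
$- 509 \left(\left(-15\right) 16 + 12\right) + S{\left(-33,k{\left(3,4 \right)} \right)} = - 509 \left(\left(-15\right) 16 + 12\right) + \frac{2 \left(-3 + 3 + 4\right)}{-33 + \left(-3 + 3 + 4\right)} = - 509 \left(-240 + 12\right) + 2 \cdot 4 \frac{1}{-33 + 4} = \left(-509\right) \left(-228\right) + 2 \cdot 4 \frac{1}{-29} = 116052 + 2 \cdot 4 \left(- \frac{1}{29}\right) = 116052 - \frac{8}{29} = \frac{3365500}{29}$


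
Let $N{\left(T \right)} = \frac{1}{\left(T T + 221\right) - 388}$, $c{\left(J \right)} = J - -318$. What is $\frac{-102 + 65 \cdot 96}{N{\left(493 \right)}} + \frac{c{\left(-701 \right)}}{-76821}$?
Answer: $\frac{114525493193219}{76821} \approx 1.4908 \cdot 10^{9}$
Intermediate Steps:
$c{\left(J \right)} = 318 + J$ ($c{\left(J \right)} = J + 318 = 318 + J$)
$N{\left(T \right)} = \frac{1}{-167 + T^{2}}$ ($N{\left(T \right)} = \frac{1}{\left(T^{2} + 221\right) - 388} = \frac{1}{\left(221 + T^{2}\right) - 388} = \frac{1}{-167 + T^{2}}$)
$\frac{-102 + 65 \cdot 96}{N{\left(493 \right)}} + \frac{c{\left(-701 \right)}}{-76821} = \frac{-102 + 65 \cdot 96}{\frac{1}{-167 + 493^{2}}} + \frac{318 - 701}{-76821} = \frac{-102 + 6240}{\frac{1}{-167 + 243049}} - - \frac{383}{76821} = \frac{6138}{\frac{1}{242882}} + \frac{383}{76821} = 6138 \frac{1}{\frac{1}{242882}} + \frac{383}{76821} = 6138 \cdot 242882 + \frac{383}{76821} = 1490809716 + \frac{383}{76821} = \frac{114525493193219}{76821}$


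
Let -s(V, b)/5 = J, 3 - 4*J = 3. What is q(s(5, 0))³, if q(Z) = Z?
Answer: 0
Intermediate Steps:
J = 0 (J = ¾ - ¼*3 = ¾ - ¾ = 0)
s(V, b) = 0 (s(V, b) = -5*0 = 0)
q(s(5, 0))³ = 0³ = 0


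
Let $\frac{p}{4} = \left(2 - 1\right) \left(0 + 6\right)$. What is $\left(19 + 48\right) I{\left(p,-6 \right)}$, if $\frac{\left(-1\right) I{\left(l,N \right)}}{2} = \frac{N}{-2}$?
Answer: $-402$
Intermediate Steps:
$p = 24$ ($p = 4 \left(2 - 1\right) \left(0 + 6\right) = 4 \cdot 1 \cdot 6 = 4 \cdot 6 = 24$)
$I{\left(l,N \right)} = N$ ($I{\left(l,N \right)} = - 2 \frac{N}{-2} = - 2 N \left(- \frac{1}{2}\right) = - 2 \left(- \frac{N}{2}\right) = N$)
$\left(19 + 48\right) I{\left(p,-6 \right)} = \left(19 + 48\right) \left(-6\right) = 67 \left(-6\right) = -402$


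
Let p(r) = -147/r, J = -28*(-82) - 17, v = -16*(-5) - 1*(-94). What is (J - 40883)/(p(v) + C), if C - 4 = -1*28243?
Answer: 2239032/1637911 ≈ 1.3670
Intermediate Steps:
C = -28239 (C = 4 - 1*28243 = 4 - 28243 = -28239)
v = 174 (v = 80 + 94 = 174)
J = 2279 (J = 2296 - 17 = 2279)
(J - 40883)/(p(v) + C) = (2279 - 40883)/(-147/174 - 28239) = -38604/(-147*1/174 - 28239) = -38604/(-49/58 - 28239) = -38604/(-1637911/58) = -38604*(-58/1637911) = 2239032/1637911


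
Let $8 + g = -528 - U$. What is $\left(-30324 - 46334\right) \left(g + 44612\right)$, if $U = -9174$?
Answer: $-4082038500$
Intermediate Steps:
$g = 8638$ ($g = -8 - -8646 = -8 + \left(-528 + 9174\right) = -8 + 8646 = 8638$)
$\left(-30324 - 46334\right) \left(g + 44612\right) = \left(-30324 - 46334\right) \left(8638 + 44612\right) = \left(-76658\right) 53250 = -4082038500$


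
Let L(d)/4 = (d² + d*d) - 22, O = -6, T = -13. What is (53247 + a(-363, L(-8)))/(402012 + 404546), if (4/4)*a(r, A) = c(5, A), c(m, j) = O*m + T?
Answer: 26602/403279 ≈ 0.065964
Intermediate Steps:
L(d) = -88 + 8*d² (L(d) = 4*((d² + d*d) - 22) = 4*((d² + d²) - 22) = 4*(2*d² - 22) = 4*(-22 + 2*d²) = -88 + 8*d²)
c(m, j) = -13 - 6*m (c(m, j) = -6*m - 13 = -13 - 6*m)
a(r, A) = -43 (a(r, A) = -13 - 6*5 = -13 - 30 = -43)
(53247 + a(-363, L(-8)))/(402012 + 404546) = (53247 - 43)/(402012 + 404546) = 53204/806558 = 53204*(1/806558) = 26602/403279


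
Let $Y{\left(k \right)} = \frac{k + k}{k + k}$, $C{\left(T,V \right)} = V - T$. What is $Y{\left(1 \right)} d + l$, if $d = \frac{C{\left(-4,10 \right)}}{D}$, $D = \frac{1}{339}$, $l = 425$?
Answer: $5171$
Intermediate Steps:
$Y{\left(k \right)} = 1$ ($Y{\left(k \right)} = \frac{2 k}{2 k} = 2 k \frac{1}{2 k} = 1$)
$D = \frac{1}{339} \approx 0.0029499$
$d = 4746$ ($d = \left(10 - -4\right) \frac{1}{\frac{1}{339}} = \left(10 + 4\right) 339 = 14 \cdot 339 = 4746$)
$Y{\left(1 \right)} d + l = 1 \cdot 4746 + 425 = 4746 + 425 = 5171$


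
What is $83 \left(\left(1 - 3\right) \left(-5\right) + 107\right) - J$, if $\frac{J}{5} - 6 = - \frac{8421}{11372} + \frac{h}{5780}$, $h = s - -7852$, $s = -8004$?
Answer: $\frac{31829284429}{3286508} \approx 9684.8$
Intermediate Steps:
$h = -152$ ($h = -8004 - -7852 = -8004 + 7852 = -152$)
$J = \frac{85994759}{3286508}$ ($J = 30 + 5 \left(- \frac{8421}{11372} - \frac{152}{5780}\right) = 30 + 5 \left(\left(-8421\right) \frac{1}{11372} - \frac{38}{1445}\right) = 30 + 5 \left(- \frac{8421}{11372} - \frac{38}{1445}\right) = 30 + 5 \left(- \frac{12600481}{16432540}\right) = 30 - \frac{12600481}{3286508} = \frac{85994759}{3286508} \approx 26.166$)
$83 \left(\left(1 - 3\right) \left(-5\right) + 107\right) - J = 83 \left(\left(1 - 3\right) \left(-5\right) + 107\right) - \frac{85994759}{3286508} = 83 \left(\left(-2\right) \left(-5\right) + 107\right) - \frac{85994759}{3286508} = 83 \left(10 + 107\right) - \frac{85994759}{3286508} = 83 \cdot 117 - \frac{85994759}{3286508} = 9711 - \frac{85994759}{3286508} = \frac{31829284429}{3286508}$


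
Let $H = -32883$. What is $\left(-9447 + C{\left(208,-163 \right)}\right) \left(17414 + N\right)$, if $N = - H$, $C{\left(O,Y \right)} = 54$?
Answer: $-472439721$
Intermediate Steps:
$N = 32883$ ($N = \left(-1\right) \left(-32883\right) = 32883$)
$\left(-9447 + C{\left(208,-163 \right)}\right) \left(17414 + N\right) = \left(-9447 + 54\right) \left(17414 + 32883\right) = \left(-9393\right) 50297 = -472439721$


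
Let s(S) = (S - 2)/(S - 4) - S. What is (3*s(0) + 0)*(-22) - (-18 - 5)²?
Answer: -562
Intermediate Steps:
s(S) = -S + (-2 + S)/(-4 + S) (s(S) = (-2 + S)/(-4 + S) - S = -S + (-2 + S)/(-4 + S))
(3*s(0) + 0)*(-22) - (-18 - 5)² = (3*((-2 - 1*0² + 5*0)/(-4 + 0)) + 0)*(-22) - (-18 - 5)² = (3*((-2 - 1*0 + 0)/(-4)) + 0)*(-22) - 1*(-23)² = (3*(-(-2 + 0 + 0)/4) + 0)*(-22) - 1*529 = (3*(-¼*(-2)) + 0)*(-22) - 529 = (3*(½) + 0)*(-22) - 529 = (3/2 + 0)*(-22) - 529 = (3/2)*(-22) - 529 = -33 - 529 = -562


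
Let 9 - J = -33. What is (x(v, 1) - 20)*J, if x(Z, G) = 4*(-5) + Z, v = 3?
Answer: -1554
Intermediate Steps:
J = 42 (J = 9 - 1*(-33) = 9 + 33 = 42)
x(Z, G) = -20 + Z
(x(v, 1) - 20)*J = ((-20 + 3) - 20)*42 = (-17 - 20)*42 = -37*42 = -1554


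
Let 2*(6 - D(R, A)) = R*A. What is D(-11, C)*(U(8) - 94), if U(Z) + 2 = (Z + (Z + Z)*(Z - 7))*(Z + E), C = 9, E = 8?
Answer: 15984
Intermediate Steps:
U(Z) = -2 + (8 + Z)*(Z + 2*Z*(-7 + Z)) (U(Z) = -2 + (Z + (Z + Z)*(Z - 7))*(Z + 8) = -2 + (Z + (2*Z)*(-7 + Z))*(8 + Z) = -2 + (Z + 2*Z*(-7 + Z))*(8 + Z) = -2 + (8 + Z)*(Z + 2*Z*(-7 + Z)))
D(R, A) = 6 - A*R/2 (D(R, A) = 6 - R*A/2 = 6 - A*R/2)
D(-11, C)*(U(8) - 94) = (6 - ½*9*(-11))*((-2 - 104*8 + 2*8³ + 3*8²) - 94) = (6 + 99/2)*((-2 - 832 + 2*512 + 3*64) - 94) = 111*((-2 - 832 + 1024 + 192) - 94)/2 = 111*(382 - 94)/2 = (111/2)*288 = 15984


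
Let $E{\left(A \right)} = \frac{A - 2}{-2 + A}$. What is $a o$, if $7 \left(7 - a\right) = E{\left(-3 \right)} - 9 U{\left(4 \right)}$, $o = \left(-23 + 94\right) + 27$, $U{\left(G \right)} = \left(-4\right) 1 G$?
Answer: $-1344$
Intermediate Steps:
$U{\left(G \right)} = - 4 G$
$E{\left(A \right)} = 1$ ($E{\left(A \right)} = \frac{-2 + A}{-2 + A} = 1$)
$o = 98$ ($o = 71 + 27 = 98$)
$a = - \frac{96}{7}$ ($a = 7 - \frac{1 - 9 \left(\left(-4\right) 4\right)}{7} = 7 - \frac{1 - -144}{7} = 7 - \frac{1 + 144}{7} = 7 - \frac{145}{7} = - \frac{96}{7} \approx -13.714$)
$a o = \left(- \frac{96}{7}\right) 98 = -1344$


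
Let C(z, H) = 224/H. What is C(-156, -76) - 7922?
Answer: -150574/19 ≈ -7924.9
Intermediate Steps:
C(-156, -76) - 7922 = 224/(-76) - 7922 = 224*(-1/76) - 7922 = -56/19 - 7922 = -150574/19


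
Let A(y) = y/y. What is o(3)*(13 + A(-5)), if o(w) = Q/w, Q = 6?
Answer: 28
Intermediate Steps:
o(w) = 6/w
A(y) = 1
o(3)*(13 + A(-5)) = (6/3)*(13 + 1) = (6*(⅓))*14 = 2*14 = 28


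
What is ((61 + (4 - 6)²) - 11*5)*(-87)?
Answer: -870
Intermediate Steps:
((61 + (4 - 6)²) - 11*5)*(-87) = ((61 + (-2)²) - 55)*(-87) = ((61 + 4) - 55)*(-87) = (65 - 55)*(-87) = 10*(-87) = -870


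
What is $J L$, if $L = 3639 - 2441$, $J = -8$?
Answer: $-9584$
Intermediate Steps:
$L = 1198$ ($L = 3639 - 2441 = 1198$)
$J L = \left(-8\right) 1198 = -9584$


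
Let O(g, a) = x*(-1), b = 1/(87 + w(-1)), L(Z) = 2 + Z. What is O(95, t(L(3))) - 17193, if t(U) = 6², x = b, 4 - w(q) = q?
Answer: -1581757/92 ≈ -17193.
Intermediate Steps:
w(q) = 4 - q
b = 1/92 (b = 1/(87 + (4 - 1*(-1))) = 1/(87 + (4 + 1)) = 1/(87 + 5) = 1/92 ≈ 0.010870)
x = 1/92 ≈ 0.010870
t(U) = 36
O(g, a) = -1/92 (O(g, a) = (1/92)*(-1) = -1/92)
O(95, t(L(3))) - 17193 = -1/92 - 17193 = -1581757/92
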